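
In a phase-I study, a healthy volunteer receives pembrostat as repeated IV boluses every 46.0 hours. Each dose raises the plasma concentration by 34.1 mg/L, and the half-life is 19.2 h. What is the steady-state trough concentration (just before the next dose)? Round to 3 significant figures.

8.00 mg/L

k = ln 2 / 19.2 = 0.03610 h⁻¹
Fraction remaining after one interval: e^(−kτ) = e^(−0.03610 × 46.0) = 0.1900
R = 1 / (1 − 0.1900) = 1.235
Css,max = 34.1 × 1.235 = 42.10 mg/L
Css,min = Css,max × e^(−kτ) = 42.10 × 0.1900 ≈ 8.00 mg/L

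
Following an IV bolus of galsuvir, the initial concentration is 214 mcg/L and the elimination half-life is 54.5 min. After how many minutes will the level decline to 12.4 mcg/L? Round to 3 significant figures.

224 minutes

k = ln 2 / 54.5 = 0.01272 min⁻¹
C(t) = C₀ e^(−kt)  ⇒  t = ln(C₀/C) / k
t = ln(214/12.4) / 0.01272 = 2.848 / 0.01272 ≈ 224 minutes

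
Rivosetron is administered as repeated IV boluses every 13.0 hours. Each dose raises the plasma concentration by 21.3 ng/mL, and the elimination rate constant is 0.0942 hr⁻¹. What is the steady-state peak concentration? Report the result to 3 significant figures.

30.2 ng/mL

Fraction remaining after one interval: e^(−kτ) = e^(−0.09420 × 13.0) = 0.2939
R = 1 / (1 − 0.2939) = 1.416
Css,max = 21.3 × 1.416 ≈ 30.2 ng/mL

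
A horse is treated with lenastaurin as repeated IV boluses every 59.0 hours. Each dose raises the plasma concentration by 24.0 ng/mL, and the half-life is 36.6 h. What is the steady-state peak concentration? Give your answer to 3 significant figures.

35.7 ng/mL

k = ln 2 / 36.6 = 0.01894 h⁻¹
Fraction remaining after one interval: e^(−kτ) = e^(−0.01894 × 59.0) = 0.3271
R = 1 / (1 − 0.3271) = 1.486
Css,max = 24.0 × 1.486 ≈ 35.7 ng/mL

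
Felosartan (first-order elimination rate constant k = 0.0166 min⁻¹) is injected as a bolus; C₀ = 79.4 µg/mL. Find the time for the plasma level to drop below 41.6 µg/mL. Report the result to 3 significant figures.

C(t) = C₀ e^(−kt)  ⇒  t = ln(C₀/C) / k
t = ln(79.4/41.6) / 0.01660 = 0.6464 / 0.01660 ≈ 38.9 minutes

38.9 minutes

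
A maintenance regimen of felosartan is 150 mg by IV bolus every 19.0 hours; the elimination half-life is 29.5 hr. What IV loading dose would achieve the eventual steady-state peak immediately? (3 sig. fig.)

k = ln 2 / 29.5 = 0.02350 hr⁻¹
Accumulation ratio R = 1 / (1 − e^(−kτ)) = 1 / (1 − e^(−0.02350×19.0)) = 1 / (1 − 0.6399) = 2.777
Loading dose = maintenance dose × R = 150 × 2.777 ≈ 417 mg

417 mg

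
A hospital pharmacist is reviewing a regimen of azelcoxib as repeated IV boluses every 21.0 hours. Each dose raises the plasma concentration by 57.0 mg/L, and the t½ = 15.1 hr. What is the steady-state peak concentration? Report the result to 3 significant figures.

92.1 mg/L

k = ln 2 / 15.1 = 0.04590 hr⁻¹
Fraction remaining after one interval: e^(−kτ) = e^(−0.04590 × 21.0) = 0.3814
R = 1 / (1 − 0.3814) = 1.616
Css,max = 57.0 × 1.616 ≈ 92.1 mg/L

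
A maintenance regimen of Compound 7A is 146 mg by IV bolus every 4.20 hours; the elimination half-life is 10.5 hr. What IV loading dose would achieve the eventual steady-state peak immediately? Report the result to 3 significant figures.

603 mg

k = ln 2 / 10.5 = 0.06601 hr⁻¹
Accumulation ratio R = 1 / (1 − e^(−kτ)) = 1 / (1 − e^(−0.06601×4.20)) = 1 / (1 − 0.7579) = 4.130
Loading dose = maintenance dose × R = 146 × 4.130 ≈ 603 mg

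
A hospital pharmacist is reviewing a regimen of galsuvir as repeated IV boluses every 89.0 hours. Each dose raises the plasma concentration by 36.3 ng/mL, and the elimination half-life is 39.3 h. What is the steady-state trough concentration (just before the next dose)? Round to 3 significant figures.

k = ln 2 / 39.3 = 0.01764 h⁻¹
Fraction remaining after one interval: e^(−kτ) = e^(−0.01764 × 89.0) = 0.2081
R = 1 / (1 − 0.2081) = 1.263
Css,max = 36.3 × 1.263 = 45.84 ng/mL
Css,min = Css,max × e^(−kτ) = 45.84 × 0.2081 ≈ 9.54 ng/mL

9.54 ng/mL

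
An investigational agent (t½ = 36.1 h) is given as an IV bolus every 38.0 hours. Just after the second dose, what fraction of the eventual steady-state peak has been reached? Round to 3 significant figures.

k = ln 2 / 36.1 = 0.01920 h⁻¹
f_n = 1 − e^(−nkτ) = 1 − e^(−2 × 0.01920 × 38.0) = 1 − e^(−1.459) = 1 − 0.2324 ≈ 0.768

0.768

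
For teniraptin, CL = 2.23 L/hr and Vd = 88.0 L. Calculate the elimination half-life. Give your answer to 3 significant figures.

k = CL / V = 2.23 / 88.0 = 0.02534 hr⁻¹
t½ = ln 2 / k = ln 2 / 0.02534 ≈ 27.4 hours

27.4 hours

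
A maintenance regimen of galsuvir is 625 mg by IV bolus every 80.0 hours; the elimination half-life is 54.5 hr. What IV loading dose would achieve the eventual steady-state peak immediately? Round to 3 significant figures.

979 mg

k = ln 2 / 54.5 = 0.01272 hr⁻¹
Accumulation ratio R = 1 / (1 − e^(−kτ)) = 1 / (1 − e^(−0.01272×80.0)) = 1 / (1 − 0.3615) = 1.566
Loading dose = maintenance dose × R = 625 × 1.566 ≈ 979 mg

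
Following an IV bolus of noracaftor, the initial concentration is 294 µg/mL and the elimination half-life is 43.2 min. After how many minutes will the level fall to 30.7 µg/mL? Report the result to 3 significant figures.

141 minutes

k = ln 2 / 43.2 = 0.01605 min⁻¹
C(t) = C₀ e^(−kt)  ⇒  t = ln(C₀/C) / k
t = ln(294/30.7) / 0.01605 = 2.259 / 0.01605 ≈ 141 minutes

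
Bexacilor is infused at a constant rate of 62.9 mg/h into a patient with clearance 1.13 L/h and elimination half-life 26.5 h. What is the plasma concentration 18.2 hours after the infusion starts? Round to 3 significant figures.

21.1 mg/L

Css = rate / CL = 62.9 / 1.13 = 55.66 mg/L
k = ln 2 / 26.5 = 0.02616 h⁻¹
C(t) = Css (1 − e^(−kt)) = 55.66 × (1 − e^(−0.4760)) = 55.66 × 0.3788 ≈ 21.1 mg/L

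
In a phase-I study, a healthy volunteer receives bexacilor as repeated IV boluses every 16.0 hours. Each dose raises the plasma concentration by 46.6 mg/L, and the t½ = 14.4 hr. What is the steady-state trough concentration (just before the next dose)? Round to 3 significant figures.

k = ln 2 / 14.4 = 0.04814 hr⁻¹
Fraction remaining after one interval: e^(−kτ) = e^(−0.04814 × 16.0) = 0.4629
R = 1 / (1 − 0.4629) = 1.862
Css,max = 46.6 × 1.862 = 86.77 mg/L
Css,min = Css,max × e^(−kτ) = 86.77 × 0.4629 ≈ 40.2 mg/L

40.2 mg/L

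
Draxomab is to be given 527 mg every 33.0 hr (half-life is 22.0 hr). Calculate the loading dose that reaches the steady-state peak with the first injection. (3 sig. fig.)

815 mg

k = ln 2 / 22.0 = 0.03151 hr⁻¹
Accumulation ratio R = 1 / (1 − e^(−kτ)) = 1 / (1 − e^(−0.03151×33.0)) = 1 / (1 − 0.3536) = 1.547
Loading dose = maintenance dose × R = 527 × 1.547 ≈ 815 mg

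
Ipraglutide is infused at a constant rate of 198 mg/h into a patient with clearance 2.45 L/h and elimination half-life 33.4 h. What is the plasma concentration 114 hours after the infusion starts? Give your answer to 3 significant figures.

Css = rate / CL = 198 / 2.45 = 80.82 mg/L
k = ln 2 / 33.4 = 0.02075 h⁻¹
C(t) = Css (1 − e^(−kt)) = 80.82 × (1 − e^(−2.366)) = 80.82 × 0.9061 ≈ 73.2 mg/L

73.2 mg/L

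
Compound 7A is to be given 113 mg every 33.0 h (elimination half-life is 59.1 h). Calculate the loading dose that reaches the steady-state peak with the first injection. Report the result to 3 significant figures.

k = ln 2 / 59.1 = 0.01173 h⁻¹
Accumulation ratio R = 1 / (1 − e^(−kτ)) = 1 / (1 − e^(−0.01173×33.0)) = 1 / (1 − 0.6791) = 3.116
Loading dose = maintenance dose × R = 113 × 3.116 ≈ 352 mg

352 mg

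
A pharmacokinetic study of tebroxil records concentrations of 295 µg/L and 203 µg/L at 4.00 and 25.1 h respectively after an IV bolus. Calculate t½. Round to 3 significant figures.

k = ln(C₁/C₂) / (t₂ − t₁) = ln(295/203) / (25.1 − 4.00)
  = 0.3738 / 21.10 = 0.01771 h⁻¹
t½ = ln 2 / k = ln 2 / 0.01771 ≈ 39.1 hours

39.1 hours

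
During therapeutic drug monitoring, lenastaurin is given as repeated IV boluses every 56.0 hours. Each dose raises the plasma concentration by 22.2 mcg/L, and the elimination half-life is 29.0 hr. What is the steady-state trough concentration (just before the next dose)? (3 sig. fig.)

k = ln 2 / 29.0 = 0.02390 hr⁻¹
Fraction remaining after one interval: e^(−kτ) = e^(−0.02390 × 56.0) = 0.2622
R = 1 / (1 − 0.2622) = 1.355
Css,max = 22.2 × 1.355 = 30.09 mcg/L
Css,min = Css,max × e^(−kτ) = 30.09 × 0.2622 ≈ 7.89 mcg/L

7.89 mcg/L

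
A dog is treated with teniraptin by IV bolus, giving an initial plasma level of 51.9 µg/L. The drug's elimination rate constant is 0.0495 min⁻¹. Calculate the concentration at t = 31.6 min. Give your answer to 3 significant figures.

10.9 µg/L

C(t) = C₀ e^(−kt) = 51.9 × e^(−0.04950 × 31.6) = 51.9 × e^(−1.564) = 51.9 × 0.2093 ≈ 10.9 µg/L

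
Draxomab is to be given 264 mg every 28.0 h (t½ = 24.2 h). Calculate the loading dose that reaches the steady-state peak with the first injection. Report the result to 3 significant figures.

k = ln 2 / 24.2 = 0.02864 h⁻¹
Accumulation ratio R = 1 / (1 − e^(−kτ)) = 1 / (1 − e^(−0.02864×28.0)) = 1 / (1 − 0.4484) = 1.813
Loading dose = maintenance dose × R = 264 × 1.813 ≈ 479 mg

479 mg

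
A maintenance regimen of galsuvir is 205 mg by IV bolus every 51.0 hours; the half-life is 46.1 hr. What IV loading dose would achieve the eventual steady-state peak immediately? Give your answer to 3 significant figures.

383 mg

k = ln 2 / 46.1 = 0.01504 hr⁻¹
Accumulation ratio R = 1 / (1 − e^(−kτ)) = 1 / (1 − e^(−0.01504×51.0)) = 1 / (1 − 0.4645) = 1.867
Loading dose = maintenance dose × R = 205 × 1.867 ≈ 383 mg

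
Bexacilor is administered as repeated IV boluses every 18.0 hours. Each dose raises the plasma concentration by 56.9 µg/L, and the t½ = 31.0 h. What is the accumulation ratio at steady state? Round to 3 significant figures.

3.02

k = ln 2 / 31.0 = 0.02236 h⁻¹
Fraction remaining after one interval: e^(−kτ) = e^(−0.02236 × 18.0) = 0.6687
R = 1 / (1 − 0.6687) = 1 / 0.3313 ≈ 3.02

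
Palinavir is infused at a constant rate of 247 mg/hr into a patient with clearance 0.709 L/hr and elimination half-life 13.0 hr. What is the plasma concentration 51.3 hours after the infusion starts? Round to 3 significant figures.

326 µg/mL

Css = rate / CL = 247 / 0.709 = 348.4 µg/mL
k = ln 2 / 13.0 = 0.05332 hr⁻¹
C(t) = Css (1 − e^(−kt)) = 348.4 × (1 − e^(−2.735)) = 348.4 × 0.9351 ≈ 326 µg/mL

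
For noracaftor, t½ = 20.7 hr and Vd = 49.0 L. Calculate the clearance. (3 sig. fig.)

k = ln 2 / t½ = ln 2 / 20.7 = 0.03349 hr⁻¹
CL = k · V = 0.03349 × 49.0 ≈ 1.64 L/hr

1.64 L/hr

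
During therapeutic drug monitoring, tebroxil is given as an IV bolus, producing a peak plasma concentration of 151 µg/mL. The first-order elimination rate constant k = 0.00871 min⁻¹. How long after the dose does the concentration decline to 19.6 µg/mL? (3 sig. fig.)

C(t) = C₀ e^(−kt)  ⇒  t = ln(C₀/C) / k
t = ln(151/19.6) / 0.008710 = 2.042 / 0.008710 ≈ 234 minutes

234 minutes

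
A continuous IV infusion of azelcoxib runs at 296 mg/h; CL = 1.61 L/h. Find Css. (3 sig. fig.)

Css = infusion rate / CL = 296 / 1.61 ≈ 184 mg/L

184 mg/L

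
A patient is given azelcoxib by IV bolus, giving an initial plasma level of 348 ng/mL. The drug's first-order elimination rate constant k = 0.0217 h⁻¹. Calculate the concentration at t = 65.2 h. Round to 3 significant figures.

C(t) = C₀ e^(−kt) = 348 × e^(−0.02170 × 65.2) = 348 × e^(−1.415) = 348 × 0.2430 ≈ 84.6 ng/mL

84.6 ng/mL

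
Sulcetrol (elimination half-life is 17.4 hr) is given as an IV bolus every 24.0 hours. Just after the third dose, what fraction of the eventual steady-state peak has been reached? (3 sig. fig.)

0.943

k = ln 2 / 17.4 = 0.03984 hr⁻¹
f_n = 1 − e^(−nkτ) = 1 − e^(−3 × 0.03984 × 24.0) = 1 − e^(−2.868) = 1 − 0.05680 ≈ 0.943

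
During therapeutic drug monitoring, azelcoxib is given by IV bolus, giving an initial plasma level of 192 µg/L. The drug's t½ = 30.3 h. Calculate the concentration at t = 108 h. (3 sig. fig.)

k = ln 2 / 30.3 = 0.02288 h⁻¹
C(t) = C₀ e^(−kt) = 192 × e^(−0.02288 × 108) = 192 × e^(−2.471) = 192 × 0.08453 ≈ 16.2 µg/L

16.2 µg/L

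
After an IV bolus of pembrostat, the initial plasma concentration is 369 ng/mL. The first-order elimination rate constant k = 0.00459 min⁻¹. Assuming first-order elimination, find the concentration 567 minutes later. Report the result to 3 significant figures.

C(t) = C₀ e^(−kt) = 369 × e^(−0.004590 × 567) = 369 × e^(−2.603) = 369 × 0.07409 ≈ 27.3 ng/mL

27.3 ng/mL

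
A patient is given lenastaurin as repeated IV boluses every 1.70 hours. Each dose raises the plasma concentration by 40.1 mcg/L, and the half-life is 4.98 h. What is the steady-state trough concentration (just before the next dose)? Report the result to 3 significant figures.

k = ln 2 / 4.98 = 0.1392 h⁻¹
Fraction remaining after one interval: e^(−kτ) = e^(−0.1392 × 1.70) = 0.7893
R = 1 / (1 − 0.7893) = 4.746
Css,max = 40.1 × 4.746 = 190.3 mcg/L
Css,min = Css,max × e^(−kτ) = 190.3 × 0.7893 ≈ 150 mcg/L

150 mcg/L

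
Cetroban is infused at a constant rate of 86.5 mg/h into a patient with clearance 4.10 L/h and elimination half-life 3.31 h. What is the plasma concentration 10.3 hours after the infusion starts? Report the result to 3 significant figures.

18.7 mg/L

Css = rate / CL = 86.5 / 4.10 = 21.10 mg/L
k = ln 2 / 3.31 = 0.2094 h⁻¹
C(t) = Css (1 − e^(−kt)) = 21.10 × (1 − e^(−2.157)) = 21.10 × 0.8843 ≈ 18.7 mg/L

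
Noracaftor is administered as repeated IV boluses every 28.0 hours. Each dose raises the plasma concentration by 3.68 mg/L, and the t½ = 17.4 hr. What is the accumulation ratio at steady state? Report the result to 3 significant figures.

k = ln 2 / 17.4 = 0.03984 hr⁻¹
Fraction remaining after one interval: e^(−kτ) = e^(−0.03984 × 28.0) = 0.3278
R = 1 / (1 − 0.3278) = 1 / 0.6722 ≈ 1.49

1.49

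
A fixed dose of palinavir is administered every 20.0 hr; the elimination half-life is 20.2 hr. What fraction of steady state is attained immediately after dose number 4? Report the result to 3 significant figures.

k = ln 2 / 20.2 = 0.03431 hr⁻¹
f_n = 1 − e^(−nkτ) = 1 − e^(−4 × 0.03431 × 20.0) = 1 − e^(−2.745) = 1 − 0.06424 ≈ 0.936

0.936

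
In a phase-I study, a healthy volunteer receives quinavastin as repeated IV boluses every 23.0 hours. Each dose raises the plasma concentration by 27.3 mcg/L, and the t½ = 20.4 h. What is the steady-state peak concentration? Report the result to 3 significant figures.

k = ln 2 / 20.4 = 0.03398 h⁻¹
Fraction remaining after one interval: e^(−kτ) = e^(−0.03398 × 23.0) = 0.4577
R = 1 / (1 − 0.4577) = 1.844
Css,max = 27.3 × 1.844 ≈ 50.3 mcg/L

50.3 mcg/L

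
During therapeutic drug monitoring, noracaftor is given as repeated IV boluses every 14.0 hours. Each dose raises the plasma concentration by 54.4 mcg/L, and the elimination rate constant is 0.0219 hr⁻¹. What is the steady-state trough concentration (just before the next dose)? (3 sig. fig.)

152 mcg/L

Fraction remaining after one interval: e^(−kτ) = e^(−0.02190 × 14.0) = 0.7359
R = 1 / (1 − 0.7359) = 3.787
Css,max = 54.4 × 3.787 = 206.0 mcg/L
Css,min = Css,max × e^(−kτ) = 206.0 × 0.7359 ≈ 152 mcg/L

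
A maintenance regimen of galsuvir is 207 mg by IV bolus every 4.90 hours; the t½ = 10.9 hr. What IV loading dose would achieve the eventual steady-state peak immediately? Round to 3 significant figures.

k = ln 2 / 10.9 = 0.06359 hr⁻¹
Accumulation ratio R = 1 / (1 − e^(−kτ)) = 1 / (1 − e^(−0.06359×4.90)) = 1 / (1 − 0.7323) = 3.735
Loading dose = maintenance dose × R = 207 × 3.735 ≈ 773 mg

773 mg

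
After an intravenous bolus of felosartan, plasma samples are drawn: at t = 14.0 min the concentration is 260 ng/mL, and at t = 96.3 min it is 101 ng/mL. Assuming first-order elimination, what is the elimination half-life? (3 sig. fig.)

60.3 minutes

k = ln(C₁/C₂) / (t₂ − t₁) = ln(260/101) / (96.3 − 14.0)
  = 0.9456 / 82.30 = 0.01149 min⁻¹
t½ = ln 2 / k = ln 2 / 0.01149 ≈ 60.3 minutes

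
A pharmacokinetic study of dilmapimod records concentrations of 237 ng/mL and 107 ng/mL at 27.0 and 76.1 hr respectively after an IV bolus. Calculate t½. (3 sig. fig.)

k = ln(C₁/C₂) / (t₂ − t₁) = ln(237/107) / (76.1 − 27.0)
  = 0.7952 / 49.10 = 0.01620 hr⁻¹
t½ = ln 2 / k = ln 2 / 0.01620 ≈ 42.8 hours

42.8 hours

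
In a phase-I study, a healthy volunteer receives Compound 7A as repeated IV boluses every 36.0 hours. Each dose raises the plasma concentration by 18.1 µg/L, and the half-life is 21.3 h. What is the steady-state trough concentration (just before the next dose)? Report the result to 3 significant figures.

k = ln 2 / 21.3 = 0.03254 h⁻¹
Fraction remaining after one interval: e^(−kτ) = e^(−0.03254 × 36.0) = 0.3099
R = 1 / (1 − 0.3099) = 1.449
Css,max = 18.1 × 1.449 = 26.23 µg/L
Css,min = Css,max × e^(−kτ) = 26.23 × 0.3099 ≈ 8.13 µg/L

8.13 µg/L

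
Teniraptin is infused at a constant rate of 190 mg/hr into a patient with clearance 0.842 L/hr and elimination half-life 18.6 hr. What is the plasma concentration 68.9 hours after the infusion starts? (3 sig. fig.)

Css = rate / CL = 190 / 0.842 = 225.7 µg/mL
k = ln 2 / 18.6 = 0.03727 hr⁻¹
C(t) = Css (1 − e^(−kt)) = 225.7 × (1 − e^(−2.568)) = 225.7 × 0.9233 ≈ 208 µg/mL

208 µg/mL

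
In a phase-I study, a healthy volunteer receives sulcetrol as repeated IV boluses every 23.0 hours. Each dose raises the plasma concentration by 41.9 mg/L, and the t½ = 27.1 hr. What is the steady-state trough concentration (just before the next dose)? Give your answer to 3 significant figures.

52.3 mg/L

k = ln 2 / 27.1 = 0.02558 hr⁻¹
Fraction remaining after one interval: e^(−kτ) = e^(−0.02558 × 23.0) = 0.5553
R = 1 / (1 − 0.5553) = 2.249
Css,max = 41.9 × 2.249 = 94.22 mg/L
Css,min = Css,max × e^(−kτ) = 94.22 × 0.5553 ≈ 52.3 mg/L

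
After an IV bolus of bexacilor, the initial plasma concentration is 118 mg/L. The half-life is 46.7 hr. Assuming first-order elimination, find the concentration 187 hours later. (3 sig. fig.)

7.35 mg/L

k = ln 2 / 46.7 = 0.01484 hr⁻¹
C(t) = C₀ e^(−kt) = 118 × e^(−0.01484 × 187) = 118 × e^(−2.776) = 118 × 0.06231 ≈ 7.35 mg/L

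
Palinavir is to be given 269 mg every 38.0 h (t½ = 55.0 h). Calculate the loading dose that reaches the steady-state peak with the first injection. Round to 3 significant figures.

k = ln 2 / 55.0 = 0.01260 h⁻¹
Accumulation ratio R = 1 / (1 − e^(−kτ)) = 1 / (1 − e^(−0.01260×38.0)) = 1 / (1 − 0.6195) = 2.628
Loading dose = maintenance dose × R = 269 × 2.628 ≈ 707 mg

707 mg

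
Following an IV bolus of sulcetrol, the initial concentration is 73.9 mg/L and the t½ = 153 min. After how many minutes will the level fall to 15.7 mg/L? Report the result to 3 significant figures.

342 minutes

k = ln 2 / 153 = 0.004530 min⁻¹
C(t) = C₀ e^(−kt)  ⇒  t = ln(C₀/C) / k
t = ln(73.9/15.7) / 0.004530 = 1.549 / 0.004530 ≈ 342 minutes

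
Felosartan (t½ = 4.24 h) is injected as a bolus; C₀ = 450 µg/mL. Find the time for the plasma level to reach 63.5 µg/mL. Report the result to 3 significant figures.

12.0 hours

k = ln 2 / 4.24 = 0.1635 h⁻¹
C(t) = C₀ e^(−kt)  ⇒  t = ln(C₀/C) / k
t = ln(450/63.5) / 0.1635 = 1.958 / 0.1635 ≈ 12.0 hours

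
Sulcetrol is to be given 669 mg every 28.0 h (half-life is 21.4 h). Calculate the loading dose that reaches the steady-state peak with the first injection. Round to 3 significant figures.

k = ln 2 / 21.4 = 0.03239 h⁻¹
Accumulation ratio R = 1 / (1 − e^(−kτ)) = 1 / (1 − e^(−0.03239×28.0)) = 1 / (1 − 0.4038) = 1.677
Loading dose = maintenance dose × R = 669 × 1.677 ≈ 1120 mg

1120 mg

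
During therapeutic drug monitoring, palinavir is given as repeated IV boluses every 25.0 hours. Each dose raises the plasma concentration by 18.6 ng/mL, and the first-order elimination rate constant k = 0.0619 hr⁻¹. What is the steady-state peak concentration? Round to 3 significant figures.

23.6 ng/mL

Fraction remaining after one interval: e^(−kτ) = e^(−0.06190 × 25.0) = 0.2128
R = 1 / (1 − 0.2128) = 1.270
Css,max = 18.6 × 1.270 ≈ 23.6 ng/mL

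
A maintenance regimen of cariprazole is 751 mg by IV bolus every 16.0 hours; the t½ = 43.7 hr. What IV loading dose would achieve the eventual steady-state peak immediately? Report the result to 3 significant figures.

3350 mg

k = ln 2 / 43.7 = 0.01586 hr⁻¹
Accumulation ratio R = 1 / (1 − e^(−kτ)) = 1 / (1 − e^(−0.01586×16.0)) = 1 / (1 − 0.7759) = 4.461
Loading dose = maintenance dose × R = 751 × 4.461 ≈ 3350 mg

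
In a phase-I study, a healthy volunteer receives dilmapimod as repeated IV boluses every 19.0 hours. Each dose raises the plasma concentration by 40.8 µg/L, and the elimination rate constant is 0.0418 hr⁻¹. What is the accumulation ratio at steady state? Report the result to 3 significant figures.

1.82

Fraction remaining after one interval: e^(−kτ) = e^(−0.04180 × 19.0) = 0.4519
R = 1 / (1 − 0.4519) = 1 / 0.5481 ≈ 1.82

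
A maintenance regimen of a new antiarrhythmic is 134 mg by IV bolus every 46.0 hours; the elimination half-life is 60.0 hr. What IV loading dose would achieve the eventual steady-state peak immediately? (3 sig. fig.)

k = ln 2 / 60.0 = 0.01155 hr⁻¹
Accumulation ratio R = 1 / (1 − e^(−kτ)) = 1 / (1 − e^(−0.01155×46.0)) = 1 / (1 − 0.5878) = 2.426
Loading dose = maintenance dose × R = 134 × 2.426 ≈ 325 mg

325 mg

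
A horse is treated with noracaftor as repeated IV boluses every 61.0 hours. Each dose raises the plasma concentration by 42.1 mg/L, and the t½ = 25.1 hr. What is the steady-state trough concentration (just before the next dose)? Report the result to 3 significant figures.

9.59 mg/L

k = ln 2 / 25.1 = 0.02762 hr⁻¹
Fraction remaining after one interval: e^(−kτ) = e^(−0.02762 × 61.0) = 0.1855
R = 1 / (1 − 0.1855) = 1.228
Css,max = 42.1 × 1.228 = 51.69 mg/L
Css,min = Css,max × e^(−kτ) = 51.69 × 0.1855 ≈ 9.59 mg/L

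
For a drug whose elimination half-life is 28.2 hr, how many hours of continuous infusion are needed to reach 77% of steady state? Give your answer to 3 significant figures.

59.8 hours

k = ln 2 / 28.2 = 0.02458 hr⁻¹
f = 1 − e^(−kt)  ⇒  t = −ln(1 − f) / k
t = −ln(1 − 0.77) / 0.02458 = 1.470 / 0.02458 ≈ 59.8 hours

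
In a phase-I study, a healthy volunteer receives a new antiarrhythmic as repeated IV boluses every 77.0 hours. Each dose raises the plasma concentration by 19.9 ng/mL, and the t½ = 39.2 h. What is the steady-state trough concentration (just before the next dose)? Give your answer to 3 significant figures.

k = ln 2 / 39.2 = 0.01768 h⁻¹
Fraction remaining after one interval: e^(−kτ) = e^(−0.01768 × 77.0) = 0.2563
R = 1 / (1 − 0.2563) = 1.345
Css,max = 19.9 × 1.345 = 26.76 ng/mL
Css,min = Css,max × e^(−kτ) = 26.76 × 0.2563 ≈ 6.86 ng/mL

6.86 ng/mL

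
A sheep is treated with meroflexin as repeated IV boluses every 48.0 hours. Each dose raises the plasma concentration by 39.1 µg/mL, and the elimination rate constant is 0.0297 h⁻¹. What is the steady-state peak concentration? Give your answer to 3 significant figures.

51.5 µg/mL

Fraction remaining after one interval: e^(−kτ) = e^(−0.02970 × 48.0) = 0.2404
R = 1 / (1 − 0.2404) = 1.316
Css,max = 39.1 × 1.316 ≈ 51.5 µg/mL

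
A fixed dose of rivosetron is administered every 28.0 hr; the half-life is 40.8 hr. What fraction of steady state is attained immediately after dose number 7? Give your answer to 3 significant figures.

0.964

k = ln 2 / 40.8 = 0.01699 hr⁻¹
f_n = 1 − e^(−nkτ) = 1 − e^(−7 × 0.01699 × 28.0) = 1 − e^(−3.330) = 1 − 0.03580 ≈ 0.964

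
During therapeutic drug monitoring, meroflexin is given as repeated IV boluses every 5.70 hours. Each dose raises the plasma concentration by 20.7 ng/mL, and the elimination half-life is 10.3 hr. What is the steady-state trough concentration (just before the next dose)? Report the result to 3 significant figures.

44.3 ng/mL

k = ln 2 / 10.3 = 0.06730 hr⁻¹
Fraction remaining after one interval: e^(−kτ) = e^(−0.06730 × 5.70) = 0.6814
R = 1 / (1 − 0.6814) = 3.139
Css,max = 20.7 × 3.139 = 64.97 ng/mL
Css,min = Css,max × e^(−kτ) = 64.97 × 0.6814 ≈ 44.3 ng/mL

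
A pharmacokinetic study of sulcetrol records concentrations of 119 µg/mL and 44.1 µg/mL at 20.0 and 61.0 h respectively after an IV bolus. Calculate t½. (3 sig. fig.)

k = ln(C₁/C₂) / (t₂ − t₁) = ln(119/44.1) / (61.0 − 20.0)
  = 0.9927 / 41.00 = 0.02421 h⁻¹
t½ = ln 2 / k = ln 2 / 0.02421 ≈ 28.6 hours

28.6 hours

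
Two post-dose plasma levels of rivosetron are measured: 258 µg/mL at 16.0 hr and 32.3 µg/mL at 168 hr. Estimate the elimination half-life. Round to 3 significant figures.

50.7 hours

k = ln(C₁/C₂) / (t₂ − t₁) = ln(258/32.3) / (168 − 16.0)
  = 2.078 / 152.0 = 0.01367 hr⁻¹
t½ = ln 2 / k = ln 2 / 0.01367 ≈ 50.7 hours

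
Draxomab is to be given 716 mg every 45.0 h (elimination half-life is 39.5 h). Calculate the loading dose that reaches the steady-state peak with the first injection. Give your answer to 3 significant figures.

k = ln 2 / 39.5 = 0.01755 h⁻¹
Accumulation ratio R = 1 / (1 − e^(−kτ)) = 1 / (1 − e^(−0.01755×45.0)) = 1 / (1 − 0.4540) = 1.831
Loading dose = maintenance dose × R = 716 × 1.831 ≈ 1310 mg

1310 mg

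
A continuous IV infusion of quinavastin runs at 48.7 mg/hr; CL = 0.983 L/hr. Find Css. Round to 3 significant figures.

49.5 µg/mL

Css = infusion rate / CL = 48.7 / 0.983 ≈ 49.5 µg/mL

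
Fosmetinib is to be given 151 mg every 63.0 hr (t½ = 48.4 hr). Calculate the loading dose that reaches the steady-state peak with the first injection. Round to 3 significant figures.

k = ln 2 / 48.4 = 0.01432 hr⁻¹
Accumulation ratio R = 1 / (1 − e^(−kτ)) = 1 / (1 − e^(−0.01432×63.0)) = 1 / (1 − 0.4057) = 1.683
Loading dose = maintenance dose × R = 151 × 1.683 ≈ 254 mg

254 mg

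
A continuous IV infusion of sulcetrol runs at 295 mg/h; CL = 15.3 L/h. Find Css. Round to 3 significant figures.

Css = infusion rate / CL = 295 / 15.3 ≈ 19.3 µg/mL

19.3 µg/mL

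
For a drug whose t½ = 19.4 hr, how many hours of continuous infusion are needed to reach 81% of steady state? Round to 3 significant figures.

k = ln 2 / 19.4 = 0.03573 hr⁻¹
f = 1 − e^(−kt)  ⇒  t = −ln(1 − f) / k
t = −ln(1 − 0.81) / 0.03573 = 1.661 / 0.03573 ≈ 46.5 hours

46.5 hours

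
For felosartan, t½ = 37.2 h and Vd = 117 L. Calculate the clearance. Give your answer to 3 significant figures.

k = ln 2 / t½ = ln 2 / 37.2 = 0.01863 h⁻¹
CL = k · V = 0.01863 × 117 ≈ 2.18 L/h

2.18 L/h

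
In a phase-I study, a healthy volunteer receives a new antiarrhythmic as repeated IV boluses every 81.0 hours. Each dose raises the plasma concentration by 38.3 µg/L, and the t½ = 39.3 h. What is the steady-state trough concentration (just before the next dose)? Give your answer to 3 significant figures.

12.1 µg/L

k = ln 2 / 39.3 = 0.01764 h⁻¹
Fraction remaining after one interval: e^(−kτ) = e^(−0.01764 × 81.0) = 0.2396
R = 1 / (1 − 0.2396) = 1.315
Css,max = 38.3 × 1.315 = 50.37 µg/L
Css,min = Css,max × e^(−kτ) = 50.37 × 0.2396 ≈ 12.1 µg/L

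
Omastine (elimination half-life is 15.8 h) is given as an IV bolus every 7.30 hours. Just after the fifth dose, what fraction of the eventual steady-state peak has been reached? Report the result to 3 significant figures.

k = ln 2 / 15.8 = 0.04387 h⁻¹
f_n = 1 − e^(−nkτ) = 1 − e^(−5 × 0.04387 × 7.30) = 1 − e^(−1.601) = 1 − 0.2016 ≈ 0.798

0.798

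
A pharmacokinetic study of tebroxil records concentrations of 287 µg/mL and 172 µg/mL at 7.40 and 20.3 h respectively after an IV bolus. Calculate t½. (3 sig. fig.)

17.5 hours

k = ln(C₁/C₂) / (t₂ − t₁) = ln(287/172) / (20.3 − 7.40)
  = 0.5120 / 12.90 = 0.03969 h⁻¹
t½ = ln 2 / k = ln 2 / 0.03969 ≈ 17.5 hours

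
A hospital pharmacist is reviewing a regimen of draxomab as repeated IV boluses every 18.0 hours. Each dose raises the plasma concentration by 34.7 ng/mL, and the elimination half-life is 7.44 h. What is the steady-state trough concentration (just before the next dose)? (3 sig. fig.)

k = ln 2 / 7.44 = 0.09316 h⁻¹
Fraction remaining after one interval: e^(−kτ) = e^(−0.09316 × 18.0) = 0.1869
R = 1 / (1 − 0.1869) = 1.230
Css,max = 34.7 × 1.230 = 42.68 ng/mL
Css,min = Css,max × e^(−kτ) = 42.68 × 0.1869 ≈ 7.98 ng/mL

7.98 ng/mL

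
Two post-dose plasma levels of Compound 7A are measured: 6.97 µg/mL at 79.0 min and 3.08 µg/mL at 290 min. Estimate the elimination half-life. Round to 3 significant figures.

179 minutes

k = ln(C₁/C₂) / (t₂ − t₁) = ln(6.97/3.08) / (290 − 79.0)
  = 0.8167 / 211.0 = 0.003871 min⁻¹
t½ = ln 2 / k = ln 2 / 0.003871 ≈ 179 minutes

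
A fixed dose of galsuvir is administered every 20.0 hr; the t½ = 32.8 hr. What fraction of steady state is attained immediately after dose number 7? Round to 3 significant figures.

k = ln 2 / 32.8 = 0.02113 hr⁻¹
f_n = 1 − e^(−nkτ) = 1 − e^(−7 × 0.02113 × 20.0) = 1 − e^(−2.959) = 1 − 0.05189 ≈ 0.948

0.948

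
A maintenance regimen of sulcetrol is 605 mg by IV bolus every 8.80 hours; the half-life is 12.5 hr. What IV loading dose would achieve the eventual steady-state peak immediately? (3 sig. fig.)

k = ln 2 / 12.5 = 0.05545 hr⁻¹
Accumulation ratio R = 1 / (1 − e^(−kτ)) = 1 / (1 − e^(−0.05545×8.80)) = 1 / (1 − 0.6139) = 2.590
Loading dose = maintenance dose × R = 605 × 2.590 ≈ 1570 mg

1570 mg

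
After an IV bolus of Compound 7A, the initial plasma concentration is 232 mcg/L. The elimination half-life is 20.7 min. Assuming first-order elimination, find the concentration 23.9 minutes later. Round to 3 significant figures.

104 mcg/L

k = ln 2 / 20.7 = 0.03349 min⁻¹
C(t) = C₀ e^(−kt) = 232 × e^(−0.03349 × 23.9) = 232 × e^(−0.8003) = 232 × 0.4492 ≈ 104 mcg/L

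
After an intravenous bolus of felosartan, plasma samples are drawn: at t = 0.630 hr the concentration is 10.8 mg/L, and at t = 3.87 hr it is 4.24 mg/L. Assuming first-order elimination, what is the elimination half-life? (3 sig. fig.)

k = ln(C₁/C₂) / (t₂ − t₁) = ln(10.8/4.24) / (3.87 − 0.630)
  = 0.9350 / 3.240 = 0.2886 hr⁻¹
t½ = ln 2 / k = ln 2 / 0.2886 ≈ 2.40 hours

2.40 hours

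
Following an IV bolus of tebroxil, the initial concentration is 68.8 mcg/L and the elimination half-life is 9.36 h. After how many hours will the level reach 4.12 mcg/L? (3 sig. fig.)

38.0 hours

k = ln 2 / 9.36 = 0.07405 h⁻¹
C(t) = C₀ e^(−kt)  ⇒  t = ln(C₀/C) / k
t = ln(68.8/4.12) / 0.07405 = 2.815 / 0.07405 ≈ 38.0 hours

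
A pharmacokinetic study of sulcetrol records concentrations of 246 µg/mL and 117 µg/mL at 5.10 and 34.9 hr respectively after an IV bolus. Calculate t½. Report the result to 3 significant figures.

k = ln(C₁/C₂) / (t₂ − t₁) = ln(246/117) / (34.9 − 5.10)
  = 0.7432 / 29.80 = 0.02494 hr⁻¹
t½ = ln 2 / k = ln 2 / 0.02494 ≈ 27.8 hours

27.8 hours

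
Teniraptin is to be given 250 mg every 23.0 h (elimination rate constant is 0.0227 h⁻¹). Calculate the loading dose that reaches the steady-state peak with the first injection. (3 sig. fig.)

Accumulation ratio R = 1 / (1 − e^(−kτ)) = 1 / (1 − e^(−0.02270×23.0)) = 1 / (1 − 0.5933) = 2.459
Loading dose = maintenance dose × R = 250 × 2.459 ≈ 615 mg

615 mg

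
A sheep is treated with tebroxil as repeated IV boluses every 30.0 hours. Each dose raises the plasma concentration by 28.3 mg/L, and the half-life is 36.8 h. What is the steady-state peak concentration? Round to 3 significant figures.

65.6 mg/L

k = ln 2 / 36.8 = 0.01884 h⁻¹
Fraction remaining after one interval: e^(−kτ) = e^(−0.01884 × 30.0) = 0.5683
R = 1 / (1 − 0.5683) = 2.317
Css,max = 28.3 × 2.317 ≈ 65.6 mg/L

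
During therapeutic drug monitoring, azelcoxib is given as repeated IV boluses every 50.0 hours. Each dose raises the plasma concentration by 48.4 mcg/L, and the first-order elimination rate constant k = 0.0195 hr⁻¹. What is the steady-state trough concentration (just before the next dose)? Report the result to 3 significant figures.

29.3 mcg/L

Fraction remaining after one interval: e^(−kτ) = e^(−0.01950 × 50.0) = 0.3772
R = 1 / (1 − 0.3772) = 1.606
Css,max = 48.4 × 1.606 = 77.71 mcg/L
Css,min = Css,max × e^(−kτ) = 77.71 × 0.3772 ≈ 29.3 mcg/L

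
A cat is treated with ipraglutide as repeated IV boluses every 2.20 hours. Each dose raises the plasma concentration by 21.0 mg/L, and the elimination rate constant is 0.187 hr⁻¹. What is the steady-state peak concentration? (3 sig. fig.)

Fraction remaining after one interval: e^(−kτ) = e^(−0.1870 × 2.20) = 0.6627
R = 1 / (1 − 0.6627) = 2.965
Css,max = 21.0 × 2.965 ≈ 62.3 mg/L

62.3 mg/L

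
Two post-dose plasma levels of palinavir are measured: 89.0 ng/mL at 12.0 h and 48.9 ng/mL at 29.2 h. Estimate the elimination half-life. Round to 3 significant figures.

19.9 hours

k = ln(C₁/C₂) / (t₂ − t₁) = ln(89.0/48.9) / (29.2 − 12.0)
  = 0.5989 / 17.20 = 0.03482 h⁻¹
t½ = ln 2 / k = ln 2 / 0.03482 ≈ 19.9 hours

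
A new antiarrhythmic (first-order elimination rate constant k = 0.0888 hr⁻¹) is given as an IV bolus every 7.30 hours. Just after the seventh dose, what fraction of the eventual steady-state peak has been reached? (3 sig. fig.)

0.989

f_n = 1 − e^(−nkτ) = 1 − e^(−7 × 0.08880 × 7.30) = 1 − e^(−4.538) = 1 − 0.01070 ≈ 0.989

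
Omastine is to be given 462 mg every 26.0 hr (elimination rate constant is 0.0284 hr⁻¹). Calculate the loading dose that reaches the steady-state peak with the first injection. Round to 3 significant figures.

Accumulation ratio R = 1 / (1 − e^(−kτ)) = 1 / (1 − e^(−0.02840×26.0)) = 1 / (1 − 0.4779) = 1.915
Loading dose = maintenance dose × R = 462 × 1.915 ≈ 885 mg

885 mg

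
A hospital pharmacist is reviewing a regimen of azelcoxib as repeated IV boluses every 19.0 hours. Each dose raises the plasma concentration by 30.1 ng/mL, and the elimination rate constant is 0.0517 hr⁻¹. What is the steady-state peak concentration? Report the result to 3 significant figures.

48.1 ng/mL

Fraction remaining after one interval: e^(−kτ) = e^(−0.05170 × 19.0) = 0.3744
R = 1 / (1 − 0.3744) = 1.599
Css,max = 30.1 × 1.599 ≈ 48.1 ng/mL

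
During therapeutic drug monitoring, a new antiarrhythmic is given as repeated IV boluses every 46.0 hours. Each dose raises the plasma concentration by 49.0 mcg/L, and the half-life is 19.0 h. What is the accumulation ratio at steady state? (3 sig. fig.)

1.23

k = ln 2 / 19.0 = 0.03648 h⁻¹
Fraction remaining after one interval: e^(−kτ) = e^(−0.03648 × 46.0) = 0.1867
R = 1 / (1 − 0.1867) = 1 / 0.8133 ≈ 1.23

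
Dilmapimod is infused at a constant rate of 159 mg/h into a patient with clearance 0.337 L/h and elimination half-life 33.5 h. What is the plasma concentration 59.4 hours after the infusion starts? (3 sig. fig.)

Css = rate / CL = 159 / 0.337 = 471.8 mg/L
k = ln 2 / 33.5 = 0.02069 h⁻¹
C(t) = Css (1 − e^(−kt)) = 471.8 × (1 − e^(−1.229)) = 471.8 × 0.7074 ≈ 334 mg/L

334 mg/L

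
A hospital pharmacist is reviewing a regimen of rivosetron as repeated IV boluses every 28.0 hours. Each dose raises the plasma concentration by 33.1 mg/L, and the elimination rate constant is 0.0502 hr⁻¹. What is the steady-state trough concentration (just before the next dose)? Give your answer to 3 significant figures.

Fraction remaining after one interval: e^(−kτ) = e^(−0.05020 × 28.0) = 0.2452
R = 1 / (1 − 0.2452) = 1.325
Css,max = 33.1 × 1.325 = 43.85 mg/L
Css,min = Css,max × e^(−kτ) = 43.85 × 0.2452 ≈ 10.8 mg/L

10.8 mg/L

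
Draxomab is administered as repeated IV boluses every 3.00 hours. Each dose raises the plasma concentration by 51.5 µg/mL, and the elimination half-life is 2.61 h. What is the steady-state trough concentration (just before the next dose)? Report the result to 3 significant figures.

k = ln 2 / 2.61 = 0.2656 h⁻¹
Fraction remaining after one interval: e^(−kτ) = e^(−0.2656 × 3.00) = 0.4508
R = 1 / (1 − 0.4508) = 1.821
Css,max = 51.5 × 1.821 = 93.77 µg/mL
Css,min = Css,max × e^(−kτ) = 93.77 × 0.4508 ≈ 42.3 µg/mL

42.3 µg/mL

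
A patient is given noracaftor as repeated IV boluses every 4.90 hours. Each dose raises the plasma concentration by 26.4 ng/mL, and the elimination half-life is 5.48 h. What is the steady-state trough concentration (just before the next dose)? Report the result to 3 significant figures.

k = ln 2 / 5.48 = 0.1265 h⁻¹
Fraction remaining after one interval: e^(−kτ) = e^(−0.1265 × 4.90) = 0.5381
R = 1 / (1 − 0.5381) = 2.165
Css,max = 26.4 × 2.165 = 57.15 ng/mL
Css,min = Css,max × e^(−kτ) = 57.15 × 0.5381 ≈ 30.8 ng/mL

30.8 ng/mL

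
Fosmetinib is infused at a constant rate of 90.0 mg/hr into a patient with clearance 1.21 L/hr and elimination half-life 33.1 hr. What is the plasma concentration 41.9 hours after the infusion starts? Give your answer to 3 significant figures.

43.4 mg/L

Css = rate / CL = 90.0 / 1.21 = 74.38 mg/L
k = ln 2 / 33.1 = 0.02094 hr⁻¹
C(t) = Css (1 − e^(−kt)) = 74.38 × (1 − e^(−0.8774)) = 74.38 × 0.5841 ≈ 43.4 mg/L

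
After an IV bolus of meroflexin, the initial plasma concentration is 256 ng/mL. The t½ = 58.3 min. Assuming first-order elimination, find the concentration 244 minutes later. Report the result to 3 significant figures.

14.1 ng/mL

k = ln 2 / 58.3 = 0.01189 min⁻¹
C(t) = C₀ e^(−kt) = 256 × e^(−0.01189 × 244) = 256 × e^(−2.901) = 256 × 0.05497 ≈ 14.1 ng/mL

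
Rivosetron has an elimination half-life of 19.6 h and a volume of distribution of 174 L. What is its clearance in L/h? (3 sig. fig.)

k = ln 2 / t½ = ln 2 / 19.6 = 0.03536 h⁻¹
CL = k · V = 0.03536 × 174 ≈ 6.15 L/h

6.15 L/h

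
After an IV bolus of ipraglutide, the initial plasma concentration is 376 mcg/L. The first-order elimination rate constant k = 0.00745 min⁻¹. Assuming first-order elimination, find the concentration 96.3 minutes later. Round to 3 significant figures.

C(t) = C₀ e^(−kt) = 376 × e^(−0.007450 × 96.3) = 376 × e^(−0.7174) = 376 × 0.4880 ≈ 183 mcg/L

183 mcg/L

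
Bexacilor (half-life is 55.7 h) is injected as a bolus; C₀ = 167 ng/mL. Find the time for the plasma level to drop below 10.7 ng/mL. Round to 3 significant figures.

221 hours

k = ln 2 / 55.7 = 0.01244 h⁻¹
C(t) = C₀ e^(−kt)  ⇒  t = ln(C₀/C) / k
t = ln(167/10.7) / 0.01244 = 2.748 / 0.01244 ≈ 221 hours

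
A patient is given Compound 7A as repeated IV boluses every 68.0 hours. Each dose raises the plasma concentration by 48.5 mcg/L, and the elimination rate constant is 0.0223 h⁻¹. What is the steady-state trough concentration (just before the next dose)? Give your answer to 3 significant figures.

13.6 mcg/L

Fraction remaining after one interval: e^(−kτ) = e^(−0.02230 × 68.0) = 0.2195
R = 1 / (1 − 0.2195) = 1.281
Css,max = 48.5 × 1.281 = 62.14 mcg/L
Css,min = Css,max × e^(−kτ) = 62.14 × 0.2195 ≈ 13.6 mcg/L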